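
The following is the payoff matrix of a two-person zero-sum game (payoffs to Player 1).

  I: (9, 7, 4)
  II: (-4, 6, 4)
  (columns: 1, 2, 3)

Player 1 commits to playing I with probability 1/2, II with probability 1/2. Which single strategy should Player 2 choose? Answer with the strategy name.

If Player 2 plays 1, Player 1's expected payoff is (1/2)·9 + (1/2)·(-4) = 5/2.
If Player 2 plays 2, Player 1's expected payoff is (1/2)·7 + (1/2)·6 = 13/2.
If Player 2 plays 3, Player 1's expected payoff is (1/2)·4 + (1/2)·4 = 4.
Player 2 minimizes Player 1's payoff; the smallest is 5/2, so the best response is 1.

1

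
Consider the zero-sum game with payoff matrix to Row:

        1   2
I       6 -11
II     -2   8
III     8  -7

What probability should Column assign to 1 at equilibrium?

Row minima: I → -11, II → -2, III → -7; maximin = -2.
Column maxima: 1 → 8, 2 → 8; minimax = 8.
-2 ≠ 8, so there is no saddle point; optimal play is mixed.
I is strictly dominated by III, so Row never plays it.
On the remaining 2×2 (II, III vs 1, 2):
Let Row play II with probability p. Expected payoff against 1: (-2)p + 8(1−p) = −10p + 8; against 2: 8p + (-7)(1−p) = 15p − 7.
Setting these equal: −10p + 8 = 15p − 7 ⇒ −25p = -15 ⇒ p = 3/5, and the value is (-10)·(3/5) + 8 = 2.
For Column: with q = P(1), equating II's and III's payoffs gives −10q + 8 = 15q − 7 ⇒ q = 3/5.

3/5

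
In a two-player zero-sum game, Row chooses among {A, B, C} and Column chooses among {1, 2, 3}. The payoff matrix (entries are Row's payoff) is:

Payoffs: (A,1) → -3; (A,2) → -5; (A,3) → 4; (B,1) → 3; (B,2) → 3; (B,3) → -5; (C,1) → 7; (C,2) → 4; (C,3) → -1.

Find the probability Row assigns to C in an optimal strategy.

9/14

Row minima: A → -5, B → -5, C → -1; maximin = -1.
Column maxima: 1 → 7, 2 → 4, 3 → 4; minimax = 4.
-1 ≠ 4, so there is no saddle point; optimal play is mixed.
B is strictly dominated by C, so Row never plays it.
With B eliminated, 1 is strictly dominated by 2 (it gives Row strictly more in every remaining row), so Column never plays it.
On the remaining 2×2 (A, C vs 2, 3):
Let Row play A with probability p. Expected payoff against 2: (-5)p + 4(1−p) = −9p + 4; against 3: 4p + (-1)(1−p) = 5p − 1.
Setting these equal: −9p + 4 = 5p − 1 ⇒ −14p = -5 ⇒ p = 5/14, and the value is (-9)·(5/14) + 4 = 11/14.
For Column: with q = P(2), equating A's and C's payoffs gives −9q + 4 = 5q − 1 ⇒ q = 5/14.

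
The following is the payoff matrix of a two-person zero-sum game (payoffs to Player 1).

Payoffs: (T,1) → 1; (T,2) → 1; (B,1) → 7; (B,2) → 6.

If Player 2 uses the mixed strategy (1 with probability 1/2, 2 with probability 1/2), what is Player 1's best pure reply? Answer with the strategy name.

B

Expected payoff of T: (1/2)·1 + (1/2)·1 = 1.
Expected payoff of B: (1/2)·7 + (1/2)·6 = 13/2.
The largest is 13/2, so Player 1's best response is B.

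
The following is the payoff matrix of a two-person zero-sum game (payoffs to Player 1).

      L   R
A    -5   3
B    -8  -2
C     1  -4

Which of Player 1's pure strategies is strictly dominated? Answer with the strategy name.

A gives a strictly higher payoff than B against every column: -5 > -8, 3 > -2.
So B is strictly dominated and Player 1 never plays it.

B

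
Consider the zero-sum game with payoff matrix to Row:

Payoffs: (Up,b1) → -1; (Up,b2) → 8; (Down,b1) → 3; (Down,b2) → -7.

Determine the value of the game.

Row minima: Up → -1, Down → -7; maximin = -1.
Column maxima: b1 → 3, b2 → 8; minimax = 3.
-1 ≠ 3, so there is no saddle point; optimal play is mixed.
Let Row play Up with probability p. Expected payoff against b1: (-1)p + 3(1−p) = −4p + 3; against b2: 8p + (-7)(1−p) = 15p − 7.
Setting these equal: −4p + 3 = 15p − 7 ⇒ −19p = -10 ⇒ p = 10/19, and the value is (-4)·(10/19) + 3 = 17/19.
For Column: with q = P(b1), equating Up's and Down's payoffs gives −9q + 8 = 10q − 7 ⇒ q = 15/19.

17/19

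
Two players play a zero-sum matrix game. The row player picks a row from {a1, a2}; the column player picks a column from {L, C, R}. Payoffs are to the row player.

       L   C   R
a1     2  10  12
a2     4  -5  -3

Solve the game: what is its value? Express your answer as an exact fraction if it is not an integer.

Row minima: a1 → 2, a2 → -5; maximin = 2.
Column maxima: L → 4, C → 10, R → 12; minimax = 4.
2 ≠ 4, so there is no saddle point; optimal play is mixed.
R is strictly dominated by C (it gives the row player strictly more in every row), so the column player never plays it.
On the remaining 2×2 (a1, a2 vs L, C):
Let the row player play a1 with probability p. Expected payoff against L: 2p + 4(1−p) = −2p + 4; against C: 10p + (-5)(1−p) = 15p − 5.
Setting these equal: −2p + 4 = 15p − 5 ⇒ −17p = -9 ⇒ p = 9/17, and the value is (-2)·(9/17) + 4 = 50/17.
For the column player: with q = P(L), equating a1's and a2's payoffs gives −8q + 10 = 9q − 5 ⇒ q = 15/17.

50/17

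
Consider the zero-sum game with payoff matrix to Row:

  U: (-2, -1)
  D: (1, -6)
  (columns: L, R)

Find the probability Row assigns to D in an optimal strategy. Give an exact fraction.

Row minima: U → -2, D → -6; maximin = -2.
Column maxima: L → 1, R → -1; minimax = -1.
-2 ≠ -1, so there is no saddle point; optimal play is mixed.
Let Row play U with probability p. Expected payoff against L: (-2)p + 1(1−p) = −3p + 1; against R: (-1)p + (-6)(1−p) = 5p − 6.
Setting these equal: −3p + 1 = 5p − 6 ⇒ −8p = -7 ⇒ p = 7/8, and the value is (-3)·(7/8) + 1 = -13/8.
For Column: with q = P(L), equating U's and D's payoffs gives −q − 1 = 7q − 6 ⇒ q = 5/8.

1/8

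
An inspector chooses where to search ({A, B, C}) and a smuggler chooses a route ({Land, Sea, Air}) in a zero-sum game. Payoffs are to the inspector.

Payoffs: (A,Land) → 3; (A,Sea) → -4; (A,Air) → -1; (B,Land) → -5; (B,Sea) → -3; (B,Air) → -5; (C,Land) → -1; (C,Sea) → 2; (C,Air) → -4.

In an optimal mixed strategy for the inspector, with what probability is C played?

Row minima: A → -4, B → -5, C → -4; maximin = -4.
Column maxima: Land → 3, Sea → 2, Air → -1; minimax = -1.
-4 ≠ -1, so there is no saddle point; optimal play is mixed.
B is strictly dominated by C, so the inspector never plays it.
With B eliminated, Land is strictly dominated by Air (it gives the inspector strictly more in every remaining row), so the smuggler never plays it.
On the remaining 2×2 (A, C vs Sea, Air):
Let the inspector play A with probability p. Expected payoff against Sea: (-4)p + 2(1−p) = −6p + 2; against Air: (-1)p + (-4)(1−p) = 3p − 4.
Setting these equal: −6p + 2 = 3p − 4 ⇒ −9p = -6 ⇒ p = 2/3, and the value is (-6)·(2/3) + 2 = -2.
For the smuggler: with q = P(Sea), equating A's and C's payoffs gives −3q − 1 = 6q − 4 ⇒ q = 1/3.

1/3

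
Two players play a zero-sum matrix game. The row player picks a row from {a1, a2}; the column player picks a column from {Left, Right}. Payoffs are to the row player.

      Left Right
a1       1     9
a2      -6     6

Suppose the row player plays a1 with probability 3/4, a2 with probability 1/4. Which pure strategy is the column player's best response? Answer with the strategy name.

If the column player plays Left, the row player's expected payoff is (3/4)·1 + (1/4)·(-6) = -3/4.
If the column player plays Right, the row player's expected payoff is (3/4)·9 + (1/4)·6 = 33/4.
The column player minimizes the row player's payoff; the smallest is -3/4, so the best response is Left.

Left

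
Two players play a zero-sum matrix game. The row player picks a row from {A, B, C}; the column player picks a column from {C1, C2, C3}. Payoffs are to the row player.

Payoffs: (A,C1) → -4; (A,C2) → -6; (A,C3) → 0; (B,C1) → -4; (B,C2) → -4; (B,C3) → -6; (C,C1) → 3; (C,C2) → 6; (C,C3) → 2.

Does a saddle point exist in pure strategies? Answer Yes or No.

Row minima: A → -6, B → -6, C → 2; maximin = 2.
Column maxima: C1 → 3, C2 → 6, C3 → 2; minimax = 2.
maximin = minimax = 2, so a saddle point exists.

Yes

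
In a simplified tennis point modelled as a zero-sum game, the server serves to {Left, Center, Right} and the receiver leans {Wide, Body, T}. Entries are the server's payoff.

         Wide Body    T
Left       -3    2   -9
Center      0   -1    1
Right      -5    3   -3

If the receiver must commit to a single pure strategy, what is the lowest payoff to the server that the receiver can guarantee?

Column maxima: Wide → 0, Body → 3, T → 1.
The smallest of these is 0.

0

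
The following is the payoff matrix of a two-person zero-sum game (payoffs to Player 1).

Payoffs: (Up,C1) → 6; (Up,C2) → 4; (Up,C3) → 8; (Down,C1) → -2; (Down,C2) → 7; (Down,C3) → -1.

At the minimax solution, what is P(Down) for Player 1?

2/11

Row minima: Up → 4, Down → -2; maximin = 4.
Column maxima: C1 → 6, C2 → 7, C3 → 8; minimax = 6.
4 ≠ 6, so there is no saddle point; optimal play is mixed.
C3 is strictly dominated by C1 (it gives Player 1 strictly more in every row), so Player 2 never plays it.
On the remaining 2×2 (Up, Down vs C1, C2):
Let Player 1 play Up with probability p. Expected payoff against C1: 6p + (-2)(1−p) = 8p − 2; against C2: 4p + 7(1−p) = −3p + 7.
Setting these equal: 8p − 2 = −3p + 7 ⇒ 11p = 9 ⇒ p = 9/11, and the value is (8)·(9/11) − 2 = 50/11.
For Player 2: with q = P(C1), equating Up's and Down's payoffs gives 2q + 4 = −9q + 7 ⇒ q = 3/11.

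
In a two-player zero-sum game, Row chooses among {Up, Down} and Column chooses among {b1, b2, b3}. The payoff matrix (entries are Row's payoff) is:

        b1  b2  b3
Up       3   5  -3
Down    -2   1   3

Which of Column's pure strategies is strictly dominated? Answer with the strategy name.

b1 holds Row's payoff strictly below b2 in every row: 3 < 5, -2 < 1.
So b2 is strictly dominated for Column.

b2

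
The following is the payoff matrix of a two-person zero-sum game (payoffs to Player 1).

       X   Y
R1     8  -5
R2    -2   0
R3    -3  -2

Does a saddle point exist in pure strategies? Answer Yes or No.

Row minima: R1 → -5, R2 → -2, R3 → -3; maximin = -2.
Column maxima: X → 8, Y → 0; minimax = 0.
-2 ≠ 0, so no pure-strategy equilibrium exists.

No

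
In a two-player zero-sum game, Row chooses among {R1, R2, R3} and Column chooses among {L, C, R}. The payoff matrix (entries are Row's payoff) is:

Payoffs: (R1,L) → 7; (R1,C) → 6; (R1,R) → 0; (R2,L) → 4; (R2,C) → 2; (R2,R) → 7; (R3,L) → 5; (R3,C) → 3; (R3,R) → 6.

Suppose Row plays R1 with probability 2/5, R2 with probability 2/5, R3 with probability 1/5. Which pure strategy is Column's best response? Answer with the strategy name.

C

If Column plays L, Row's expected payoff is (2/5)·7 + (2/5)·4 + (1/5)·5 = 27/5.
If Column plays C, Row's expected payoff is (2/5)·6 + (2/5)·2 + (1/5)·3 = 19/5.
If Column plays R, Row's expected payoff is (2/5)·0 + (2/5)·7 + (1/5)·6 = 4.
Column minimizes Row's payoff; the smallest is 19/5, so the best response is C.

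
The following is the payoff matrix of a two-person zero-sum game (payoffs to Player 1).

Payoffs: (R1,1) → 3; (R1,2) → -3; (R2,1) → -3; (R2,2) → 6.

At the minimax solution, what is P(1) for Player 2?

Row minima: R1 → -3, R2 → -3; maximin = -3.
Column maxima: 1 → 3, 2 → 6; minimax = 3.
-3 ≠ 3, so there is no saddle point; optimal play is mixed.
Let Player 1 play R1 with probability p. Expected payoff against 1: 3p + (-3)(1−p) = 6p − 3; against 2: (-3)p + 6(1−p) = −9p + 6.
Setting these equal: 6p − 3 = −9p + 6 ⇒ 15p = 9 ⇒ p = 3/5, and the value is (6)·(3/5) − 3 = 3/5.
For Player 2: with q = P(1), equating R1's and R2's payoffs gives 6q − 3 = −9q + 6 ⇒ q = 3/5.

3/5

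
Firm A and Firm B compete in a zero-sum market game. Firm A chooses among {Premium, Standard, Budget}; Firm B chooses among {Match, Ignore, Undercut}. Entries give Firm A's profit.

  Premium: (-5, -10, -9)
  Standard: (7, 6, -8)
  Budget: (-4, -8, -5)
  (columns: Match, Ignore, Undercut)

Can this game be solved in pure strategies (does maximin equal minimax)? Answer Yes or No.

No

Row minima: Premium → -10, Standard → -8, Budget → -8; maximin = -8.
Column maxima: Match → 7, Ignore → 6, Undercut → -5; minimax = -5.
-8 ≠ -5, so no pure-strategy equilibrium exists.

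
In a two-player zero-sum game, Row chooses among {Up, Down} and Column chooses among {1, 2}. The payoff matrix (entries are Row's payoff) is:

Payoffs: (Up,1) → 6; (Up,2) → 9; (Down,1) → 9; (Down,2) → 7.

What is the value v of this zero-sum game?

39/5

Row minima: Up → 6, Down → 7; maximin = 7.
Column maxima: 1 → 9, 2 → 9; minimax = 9.
7 ≠ 9, so there is no saddle point; optimal play is mixed.
Let Row play Up with probability p. Expected payoff against 1: 6p + 9(1−p) = −3p + 9; against 2: 9p + 7(1−p) = 2p + 7.
Setting these equal: −3p + 9 = 2p + 7 ⇒ −5p = -2 ⇒ p = 2/5, and the value is (-3)·(2/5) + 9 = 39/5.
For Column: with q = P(1), equating Up's and Down's payoffs gives −3q + 9 = 2q + 7 ⇒ q = 2/5.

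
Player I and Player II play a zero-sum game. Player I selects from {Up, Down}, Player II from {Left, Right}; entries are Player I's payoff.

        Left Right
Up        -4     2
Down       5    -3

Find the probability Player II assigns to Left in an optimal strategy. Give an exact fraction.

5/14

Row minima: Up → -4, Down → -3; maximin = -3.
Column maxima: Left → 5, Right → 2; minimax = 2.
-3 ≠ 2, so there is no saddle point; optimal play is mixed.
Let Player I play Up with probability p. Expected payoff against Left: (-4)p + 5(1−p) = −9p + 5; against Right: 2p + (-3)(1−p) = 5p − 3.
Setting these equal: −9p + 5 = 5p − 3 ⇒ −14p = -8 ⇒ p = 4/7, and the value is (-9)·(4/7) + 5 = -1/7.
For Player II: with q = P(Left), equating Up's and Down's payoffs gives −6q + 2 = 8q − 3 ⇒ q = 5/14.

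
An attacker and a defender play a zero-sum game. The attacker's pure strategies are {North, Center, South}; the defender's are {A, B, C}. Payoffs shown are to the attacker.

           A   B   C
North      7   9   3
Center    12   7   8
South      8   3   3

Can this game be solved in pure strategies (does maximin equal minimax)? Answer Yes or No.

No

Row minima: North → 3, Center → 7, South → 3; maximin = 7.
Column maxima: A → 12, B → 9, C → 8; minimax = 8.
7 ≠ 8, so no pure-strategy equilibrium exists.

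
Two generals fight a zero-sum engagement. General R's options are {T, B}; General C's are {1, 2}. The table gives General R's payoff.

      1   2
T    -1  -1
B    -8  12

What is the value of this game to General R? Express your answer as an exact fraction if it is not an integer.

Row minima: T → -1, B → -8; maximin = -1.
Column maxima: 1 → -1, 2 → 12; minimax = -1.
Since maximin = minimax = -1, there is a saddle point and the value is -1.

-1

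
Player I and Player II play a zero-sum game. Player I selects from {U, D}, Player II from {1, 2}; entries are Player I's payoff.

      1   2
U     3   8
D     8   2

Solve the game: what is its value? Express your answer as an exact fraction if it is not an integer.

Row minima: U → 3, D → 2; maximin = 3.
Column maxima: 1 → 8, 2 → 8; minimax = 8.
3 ≠ 8, so there is no saddle point; optimal play is mixed.
Let Player I play U with probability p. Expected payoff against 1: 3p + 8(1−p) = −5p + 8; against 2: 8p + 2(1−p) = 6p + 2.
Setting these equal: −5p + 8 = 6p + 2 ⇒ −11p = -6 ⇒ p = 6/11, and the value is (-5)·(6/11) + 8 = 58/11.
For Player II: with q = P(1), equating U's and D's payoffs gives −5q + 8 = 6q + 2 ⇒ q = 6/11.

58/11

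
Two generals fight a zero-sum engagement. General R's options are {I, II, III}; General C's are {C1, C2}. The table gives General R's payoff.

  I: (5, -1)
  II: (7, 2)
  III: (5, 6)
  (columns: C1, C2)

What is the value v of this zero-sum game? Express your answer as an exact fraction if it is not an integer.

16/3

Row minima: I → -1, II → 2, III → 5; maximin = 5.
Column maxima: C1 → 7, C2 → 6; minimax = 6.
5 ≠ 6, so there is no saddle point; optimal play is mixed.
I is strictly dominated by II, so General R never plays it.
On the remaining 2×2 (II, III vs C1, C2):
Let General R play II with probability p. Expected payoff against C1: 7p + 5(1−p) = 2p + 5; against C2: 2p + 6(1−p) = −4p + 6.
Setting these equal: 2p + 5 = −4p + 6 ⇒ 6p = 1 ⇒ p = 1/6, and the value is (2)·(1/6) + 5 = 16/3.
For General C: with q = P(C1), equating II's and III's payoffs gives 5q + 2 = −q + 6 ⇒ q = 2/3.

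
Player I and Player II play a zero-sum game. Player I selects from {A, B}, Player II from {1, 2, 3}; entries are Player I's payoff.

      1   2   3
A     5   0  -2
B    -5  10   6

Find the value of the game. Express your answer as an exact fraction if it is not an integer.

Row minima: A → -2, B → -5; maximin = -2.
Column maxima: 1 → 5, 2 → 10, 3 → 6; minimax = 5.
-2 ≠ 5, so there is no saddle point; optimal play is mixed.
2 is strictly dominated by 3 (it gives Player I strictly more in every row), so Player II never plays it.
On the remaining 2×2 (A, B vs 1, 3):
Let Player I play A with probability p. Expected payoff against 1: 5p + (-5)(1−p) = 10p − 5; against 3: (-2)p + 6(1−p) = −8p + 6.
Setting these equal: 10p − 5 = −8p + 6 ⇒ 18p = 11 ⇒ p = 11/18, and the value is (10)·(11/18) − 5 = 10/9.
For Player II: with q = P(1), equating A's and B's payoffs gives 7q − 2 = −11q + 6 ⇒ q = 4/9.

10/9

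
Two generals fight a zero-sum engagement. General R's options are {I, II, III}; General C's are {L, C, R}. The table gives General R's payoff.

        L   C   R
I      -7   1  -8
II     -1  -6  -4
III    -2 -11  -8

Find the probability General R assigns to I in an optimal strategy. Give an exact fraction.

2/11

Row minima: I → -8, II → -6, III → -11; maximin = -6.
Column maxima: L → -1, C → 1, R → -4; minimax = -4.
-6 ≠ -4, so there is no saddle point; optimal play is mixed.
III is strictly dominated by II, so General R never plays it.
L is strictly dominated by R (it gives General R strictly more in every row), so General C never plays it.
On the remaining 2×2 (I, II vs C, R):
Let General R play I with probability p. Expected payoff against C: 1p + (-6)(1−p) = 7p − 6; against R: (-8)p + (-4)(1−p) = −4p − 4.
Setting these equal: 7p − 6 = −4p − 4 ⇒ 11p = 2 ⇒ p = 2/11, and the value is (7)·(2/11) − 6 = -52/11.
For General C: with q = P(C), equating I's and II's payoffs gives 9q − 8 = −2q − 4 ⇒ q = 4/11.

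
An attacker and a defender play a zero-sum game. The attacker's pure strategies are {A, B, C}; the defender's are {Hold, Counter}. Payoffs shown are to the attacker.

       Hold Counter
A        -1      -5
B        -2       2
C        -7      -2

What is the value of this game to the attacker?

-3/2

Row minima: A → -5, B → -2, C → -7; maximin = -2.
Column maxima: Hold → -1, Counter → 2; minimax = -1.
-2 ≠ -1, so there is no saddle point; optimal play is mixed.
C is strictly dominated by B, so the attacker never plays it.
On the remaining 2×2 (A, B vs Hold, Counter):
Let the attacker play A with probability p. Expected payoff against Hold: (-1)p + (-2)(1−p) = p − 2; against Counter: (-5)p + 2(1−p) = −7p + 2.
Setting these equal: p − 2 = −7p + 2 ⇒ 8p = 4 ⇒ p = 1/2, and the value is (1)·(1/2) − 2 = -3/2.
For the defender: with q = P(Hold), equating A's and B's payoffs gives 4q − 5 = −4q + 2 ⇒ q = 7/8.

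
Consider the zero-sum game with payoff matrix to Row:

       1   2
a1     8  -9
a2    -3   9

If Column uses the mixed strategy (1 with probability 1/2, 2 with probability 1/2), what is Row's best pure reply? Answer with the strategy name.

Expected payoff of a1: (1/2)·8 + (1/2)·(-9) = -1/2.
Expected payoff of a2: (1/2)·(-3) + (1/2)·9 = 3.
The largest is 3, so Row's best response is a2.

a2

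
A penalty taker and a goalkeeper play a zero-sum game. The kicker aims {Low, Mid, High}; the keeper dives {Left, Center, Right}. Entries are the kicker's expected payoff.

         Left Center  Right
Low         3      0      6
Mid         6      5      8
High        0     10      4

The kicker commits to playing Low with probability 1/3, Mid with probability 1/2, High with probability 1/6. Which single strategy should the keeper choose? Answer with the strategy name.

If the keeper plays Left, the kicker's expected payoff is (1/3)·3 + (1/2)·6 + (1/6)·0 = 4.
If the keeper plays Center, the kicker's expected payoff is (1/3)·0 + (1/2)·5 + (1/6)·10 = 25/6.
If the keeper plays Right, the kicker's expected payoff is (1/3)·6 + (1/2)·8 + (1/6)·4 = 20/3.
The keeper minimizes the kicker's payoff; the smallest is 4, so the best response is Left.

Left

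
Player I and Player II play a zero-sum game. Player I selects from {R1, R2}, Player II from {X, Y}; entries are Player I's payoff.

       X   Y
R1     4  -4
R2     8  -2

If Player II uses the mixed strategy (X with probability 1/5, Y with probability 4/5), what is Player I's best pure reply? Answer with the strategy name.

R2

Expected payoff of R1: (1/5)·4 + (4/5)·(-4) = -12/5.
Expected payoff of R2: (1/5)·8 + (4/5)·(-2) = 0.
The largest is 0, so Player I's best response is R2.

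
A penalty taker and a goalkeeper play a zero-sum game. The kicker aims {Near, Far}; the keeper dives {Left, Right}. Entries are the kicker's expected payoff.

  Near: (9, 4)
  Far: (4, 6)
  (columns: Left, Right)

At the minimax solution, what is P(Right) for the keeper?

5/7

Row minima: Near → 4, Far → 4; maximin = 4.
Column maxima: Left → 9, Right → 6; minimax = 6.
4 ≠ 6, so there is no saddle point; optimal play is mixed.
Let the kicker play Near with probability p. Expected payoff against Left: 9p + 4(1−p) = 5p + 4; against Right: 4p + 6(1−p) = −2p + 6.
Setting these equal: 5p + 4 = −2p + 6 ⇒ 7p = 2 ⇒ p = 2/7, and the value is (5)·(2/7) + 4 = 38/7.
For the keeper: with q = P(Left), equating Near's and Far's payoffs gives 5q + 4 = −2q + 6 ⇒ q = 2/7.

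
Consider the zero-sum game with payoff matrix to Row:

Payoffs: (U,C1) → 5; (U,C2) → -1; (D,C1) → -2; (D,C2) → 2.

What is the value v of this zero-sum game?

Row minima: U → -1, D → -2; maximin = -1.
Column maxima: C1 → 5, C2 → 2; minimax = 2.
-1 ≠ 2, so there is no saddle point; optimal play is mixed.
Let Row play U with probability p. Expected payoff against C1: 5p + (-2)(1−p) = 7p − 2; against C2: (-1)p + 2(1−p) = −3p + 2.
Setting these equal: 7p − 2 = −3p + 2 ⇒ 10p = 4 ⇒ p = 2/5, and the value is (7)·(2/5) − 2 = 4/5.
For Column: with q = P(C1), equating U's and D's payoffs gives 6q − 1 = −4q + 2 ⇒ q = 3/10.

4/5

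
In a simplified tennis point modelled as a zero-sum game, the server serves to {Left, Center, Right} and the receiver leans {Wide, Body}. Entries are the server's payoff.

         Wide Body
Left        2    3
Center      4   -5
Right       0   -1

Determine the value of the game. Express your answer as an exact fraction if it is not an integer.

11/5

Row minima: Left → 2, Center → -5, Right → -1; maximin = 2.
Column maxima: Wide → 4, Body → 3; minimax = 3.
2 ≠ 3, so there is no saddle point; optimal play is mixed.
Right is strictly dominated by Left, so the server never plays it.
On the remaining 2×2 (Left, Center vs Wide, Body):
Let the server play Left with probability p. Expected payoff against Wide: 2p + 4(1−p) = −2p + 4; against Body: 3p + (-5)(1−p) = 8p − 5.
Setting these equal: −2p + 4 = 8p − 5 ⇒ −10p = -9 ⇒ p = 9/10, and the value is (-2)·(9/10) + 4 = 11/5.
For the receiver: with q = P(Wide), equating Left's and Center's payoffs gives −q + 3 = 9q − 5 ⇒ q = 4/5.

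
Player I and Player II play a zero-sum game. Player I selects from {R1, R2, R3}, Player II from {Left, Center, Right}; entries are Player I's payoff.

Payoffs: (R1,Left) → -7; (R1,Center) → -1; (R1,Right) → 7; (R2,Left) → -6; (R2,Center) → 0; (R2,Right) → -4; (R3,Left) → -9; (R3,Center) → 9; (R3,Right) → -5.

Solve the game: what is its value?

-6

Row minima: R1 → -7, R2 → -6, R3 → -9; maximin = -6.
Column maxima: Left → -6, Center → 9, Right → 7; minimax = -6.
Since maximin = minimax = -6, there is a saddle point and the value is -6.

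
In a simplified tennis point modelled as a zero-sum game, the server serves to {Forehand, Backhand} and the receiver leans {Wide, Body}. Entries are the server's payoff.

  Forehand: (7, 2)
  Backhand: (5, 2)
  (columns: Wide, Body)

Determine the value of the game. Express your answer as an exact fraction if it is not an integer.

Row minima: Forehand → 2, Backhand → 2; maximin = 2.
Column maxima: Wide → 7, Body → 2; minimax = 2.
Since maximin = minimax = 2, there is a saddle point and the value is 2.

2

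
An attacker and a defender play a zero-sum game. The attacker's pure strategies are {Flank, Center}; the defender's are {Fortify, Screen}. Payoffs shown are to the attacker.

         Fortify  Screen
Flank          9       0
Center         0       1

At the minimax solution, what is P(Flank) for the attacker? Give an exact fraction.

Row minima: Flank → 0, Center → 0; maximin = 0.
Column maxima: Fortify → 9, Screen → 1; minimax = 1.
0 ≠ 1, so there is no saddle point; optimal play is mixed.
Let the attacker play Flank with probability p. Expected payoff against Fortify: 9p + 0(1−p) = 9p; against Screen: 0p + 1(1−p) = −p + 1.
Setting these equal: 9p = −p + 1 ⇒ 10p = 1 ⇒ p = 1/10, and the value is (9)·(1/10) = 9/10.
For the defender: with q = P(Fortify), equating Flank's and Center's payoffs gives 9q = −q + 1 ⇒ q = 1/10.

1/10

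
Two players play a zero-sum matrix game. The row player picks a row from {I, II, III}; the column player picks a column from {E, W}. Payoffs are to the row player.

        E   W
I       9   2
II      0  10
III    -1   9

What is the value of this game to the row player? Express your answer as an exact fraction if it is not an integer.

90/17

Row minima: I → 2, II → 0, III → -1; maximin = 2.
Column maxima: E → 9, W → 10; minimax = 9.
2 ≠ 9, so there is no saddle point; optimal play is mixed.
III is strictly dominated by II, so the row player never plays it.
On the remaining 2×2 (I, II vs E, W):
Let the row player play I with probability p. Expected payoff against E: 9p + 0(1−p) = 9p; against W: 2p + 10(1−p) = −8p + 10.
Setting these equal: 9p = −8p + 10 ⇒ 17p = 10 ⇒ p = 10/17, and the value is (9)·(10/17) = 90/17.
For the column player: with q = P(E), equating I's and II's payoffs gives 7q + 2 = −10q + 10 ⇒ q = 8/17.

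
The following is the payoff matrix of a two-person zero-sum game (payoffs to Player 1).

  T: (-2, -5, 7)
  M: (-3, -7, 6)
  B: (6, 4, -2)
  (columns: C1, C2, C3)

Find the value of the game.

Row minima: T → -5, M → -7, B → -2; maximin = -2.
Column maxima: C1 → 6, C2 → 4, C3 → 7; minimax = 4.
-2 ≠ 4, so there is no saddle point; optimal play is mixed.
M is strictly dominated by T, so Player 1 never plays it.
C1 is strictly dominated by C2 (it gives Player 1 strictly more in every row), so Player 2 never plays it.
On the remaining 2×2 (T, B vs C2, C3):
Let Player 1 play T with probability p. Expected payoff against C2: (-5)p + 4(1−p) = −9p + 4; against C3: 7p + (-2)(1−p) = 9p − 2.
Setting these equal: −9p + 4 = 9p − 2 ⇒ −18p = -6 ⇒ p = 1/3, and the value is (-9)·(1/3) + 4 = 1.
For Player 2: with q = P(C2), equating T's and B's payoffs gives −12q + 7 = 6q − 2 ⇒ q = 1/2.

1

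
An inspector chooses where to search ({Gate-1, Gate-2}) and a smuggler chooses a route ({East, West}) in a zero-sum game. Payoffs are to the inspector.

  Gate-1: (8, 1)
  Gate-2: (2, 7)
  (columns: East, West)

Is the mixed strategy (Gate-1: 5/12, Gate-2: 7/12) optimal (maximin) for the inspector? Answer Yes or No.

Yes

Against East this mix gives (5/12)·8 + (7/12)·2 = 9/2.
Against West this mix gives (5/12)·1 + (7/12)·7 = 9/2.
All of the smuggler's active replies (East, West) yield 9/2, and no column does worse for the inspector. The mix makes the smuggler indifferent and guarantees 9/2, so it is optimal.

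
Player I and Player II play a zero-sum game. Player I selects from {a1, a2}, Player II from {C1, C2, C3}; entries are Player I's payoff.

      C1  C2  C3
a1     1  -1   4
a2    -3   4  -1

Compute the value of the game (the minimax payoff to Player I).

1/9

Row minima: a1 → -1, a2 → -3; maximin = -1.
Column maxima: C1 → 1, C2 → 4, C3 → 4; minimax = 1.
-1 ≠ 1, so there is no saddle point; optimal play is mixed.
C3 is strictly dominated by C1 (it gives Player I strictly more in every row), so Player II never plays it.
On the remaining 2×2 (a1, a2 vs C1, C2):
Let Player I play a1 with probability p. Expected payoff against C1: 1p + (-3)(1−p) = 4p − 3; against C2: (-1)p + 4(1−p) = −5p + 4.
Setting these equal: 4p − 3 = −5p + 4 ⇒ 9p = 7 ⇒ p = 7/9, and the value is (4)·(7/9) − 3 = 1/9.
For Player II: with q = P(C1), equating a1's and a2's payoffs gives 2q − 1 = −7q + 4 ⇒ q = 5/9.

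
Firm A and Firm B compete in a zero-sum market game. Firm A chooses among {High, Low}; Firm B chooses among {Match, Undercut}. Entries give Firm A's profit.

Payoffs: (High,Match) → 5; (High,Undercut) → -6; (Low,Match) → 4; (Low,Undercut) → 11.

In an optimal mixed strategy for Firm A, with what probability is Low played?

11/18

Row minima: High → -6, Low → 4; maximin = 4.
Column maxima: Match → 5, Undercut → 11; minimax = 5.
4 ≠ 5, so there is no saddle point; optimal play is mixed.
Let Firm A play High with probability p. Expected payoff against Match: 5p + 4(1−p) = p + 4; against Undercut: (-6)p + 11(1−p) = −17p + 11.
Setting these equal: p + 4 = −17p + 11 ⇒ 18p = 7 ⇒ p = 7/18, and the value is (1)·(7/18) + 4 = 79/18.
For Firm B: with q = P(Match), equating High's and Low's payoffs gives 11q − 6 = −7q + 11 ⇒ q = 17/18.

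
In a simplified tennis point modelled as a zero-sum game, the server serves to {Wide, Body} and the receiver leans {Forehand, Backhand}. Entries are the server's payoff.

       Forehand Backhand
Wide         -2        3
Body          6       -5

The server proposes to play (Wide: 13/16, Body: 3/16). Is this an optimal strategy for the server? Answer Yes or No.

Against Forehand this mix gives (13/16)·(-2) + (3/16)·6 = -1/2.
Against Backhand this mix gives (13/16)·3 + (3/16)·(-5) = 3/2.
The receiver will play Forehand, holding the server to -1/2. Shifting weight toward the row that does better against Forehand would raise this floor (the equalizing mix achieves 1/2 against both Forehand and Backhand), so the proposed strategy is not optimal.

No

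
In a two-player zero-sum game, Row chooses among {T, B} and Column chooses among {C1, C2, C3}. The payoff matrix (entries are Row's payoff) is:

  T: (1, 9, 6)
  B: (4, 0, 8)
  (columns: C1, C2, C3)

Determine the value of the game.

3

Row minima: T → 1, B → 0; maximin = 1.
Column maxima: C1 → 4, C2 → 9, C3 → 8; minimax = 4.
1 ≠ 4, so there is no saddle point; optimal play is mixed.
C3 is strictly dominated by C1 (it gives Row strictly more in every row), so Column never plays it.
On the remaining 2×2 (T, B vs C1, C2):
Let Row play T with probability p. Expected payoff against C1: 1p + 4(1−p) = −3p + 4; against C2: 9p + 0(1−p) = 9p.
Setting these equal: −3p + 4 = 9p ⇒ −12p = -4 ⇒ p = 1/3, and the value is (-3)·(1/3) + 4 = 3.
For Column: with q = P(C1), equating T's and B's payoffs gives −8q + 9 = 4q ⇒ q = 3/4.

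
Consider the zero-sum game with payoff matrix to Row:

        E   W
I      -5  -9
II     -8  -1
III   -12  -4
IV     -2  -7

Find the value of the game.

Row minima: I → -9, II → -8, III → -12, IV → -7; maximin = -7.
Column maxima: E → -2, W → -1; minimax = -2.
-7 ≠ -2, so there is no saddle point; optimal play is mixed.
I is strictly dominated by IV, so Row never plays it.
III is strictly dominated by II, so Row never plays it.
On the remaining 2×2 (II, IV vs E, W):
Let Row play II with probability p. Expected payoff against E: (-8)p + (-2)(1−p) = −6p − 2; against W: (-1)p + (-7)(1−p) = 6p − 7.
Setting these equal: −6p − 2 = 6p − 7 ⇒ −12p = -5 ⇒ p = 5/12, and the value is (-6)·(5/12) − 2 = -9/2.
For Column: with q = P(E), equating II's and IV's payoffs gives −7q − 1 = 5q − 7 ⇒ q = 1/2.

-9/2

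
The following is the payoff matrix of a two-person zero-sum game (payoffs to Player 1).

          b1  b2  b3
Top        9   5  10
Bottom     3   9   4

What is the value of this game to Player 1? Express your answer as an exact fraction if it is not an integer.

Row minima: Top → 5, Bottom → 3; maximin = 5.
Column maxima: b1 → 9, b2 → 9, b3 → 10; minimax = 9.
5 ≠ 9, so there is no saddle point; optimal play is mixed.
b3 is strictly dominated by b1 (it gives Player 1 strictly more in every row), so Player 2 never plays it.
On the remaining 2×2 (Top, Bottom vs b1, b2):
Let Player 1 play Top with probability p. Expected payoff against b1: 9p + 3(1−p) = 6p + 3; against b2: 5p + 9(1−p) = −4p + 9.
Setting these equal: 6p + 3 = −4p + 9 ⇒ 10p = 6 ⇒ p = 3/5, and the value is (6)·(3/5) + 3 = 33/5.
For Player 2: with q = P(b1), equating Top's and Bottom's payoffs gives 4q + 5 = −6q + 9 ⇒ q = 2/5.

33/5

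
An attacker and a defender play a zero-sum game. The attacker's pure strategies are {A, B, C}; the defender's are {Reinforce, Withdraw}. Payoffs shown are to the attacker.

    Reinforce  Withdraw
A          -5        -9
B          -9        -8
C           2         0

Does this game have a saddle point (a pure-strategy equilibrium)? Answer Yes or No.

Yes

Row minima: A → -9, B → -9, C → 0; maximin = 0.
Column maxima: Reinforce → 2, Withdraw → 0; minimax = 0.
maximin = minimax = 0, so a saddle point exists.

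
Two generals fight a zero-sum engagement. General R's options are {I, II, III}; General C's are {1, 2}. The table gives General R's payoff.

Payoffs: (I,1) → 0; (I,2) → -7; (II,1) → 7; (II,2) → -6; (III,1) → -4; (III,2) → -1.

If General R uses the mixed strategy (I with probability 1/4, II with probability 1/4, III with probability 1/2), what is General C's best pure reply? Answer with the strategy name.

If General C plays 1, General R's expected payoff is (1/4)·0 + (1/4)·7 + (1/2)·(-4) = -1/4.
If General C plays 2, General R's expected payoff is (1/4)·(-7) + (1/4)·(-6) + (1/2)·(-1) = -15/4.
General C minimizes General R's payoff; the smallest is -15/4, so the best response is 2.

2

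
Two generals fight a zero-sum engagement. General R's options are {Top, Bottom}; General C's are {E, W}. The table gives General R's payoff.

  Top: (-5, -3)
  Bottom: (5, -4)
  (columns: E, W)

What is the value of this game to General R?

-35/11

Row minima: Top → -5, Bottom → -4; maximin = -4.
Column maxima: E → 5, W → -3; minimax = -3.
-4 ≠ -3, so there is no saddle point; optimal play is mixed.
Let General R play Top with probability p. Expected payoff against E: (-5)p + 5(1−p) = −10p + 5; against W: (-3)p + (-4)(1−p) = p − 4.
Setting these equal: −10p + 5 = p − 4 ⇒ −11p = -9 ⇒ p = 9/11, and the value is (-10)·(9/11) + 5 = -35/11.
For General C: with q = P(E), equating Top's and Bottom's payoffs gives −2q − 3 = 9q − 4 ⇒ q = 1/11.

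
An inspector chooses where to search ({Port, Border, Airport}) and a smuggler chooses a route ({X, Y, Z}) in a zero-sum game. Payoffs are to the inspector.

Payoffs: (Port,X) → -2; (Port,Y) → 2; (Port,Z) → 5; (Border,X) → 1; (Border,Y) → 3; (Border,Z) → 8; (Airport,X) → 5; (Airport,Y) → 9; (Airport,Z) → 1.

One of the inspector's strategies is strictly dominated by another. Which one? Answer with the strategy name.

Port

Border gives a strictly higher payoff than Port against every column: 1 > -2, 3 > 2, 8 > 5.
So Port is strictly dominated and the inspector never plays it.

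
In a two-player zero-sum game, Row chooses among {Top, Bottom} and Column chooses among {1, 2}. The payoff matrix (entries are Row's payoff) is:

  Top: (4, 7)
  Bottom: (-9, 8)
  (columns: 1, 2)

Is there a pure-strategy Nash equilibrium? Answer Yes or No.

Yes

Row minima: Top → 4, Bottom → -9; maximin = 4.
Column maxima: 1 → 4, 2 → 8; minimax = 4.
maximin = minimax = 4, so a saddle point exists.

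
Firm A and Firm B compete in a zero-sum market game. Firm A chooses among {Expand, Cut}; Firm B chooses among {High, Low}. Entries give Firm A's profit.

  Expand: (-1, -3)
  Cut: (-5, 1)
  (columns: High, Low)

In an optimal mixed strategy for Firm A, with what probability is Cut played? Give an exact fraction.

Row minima: Expand → -3, Cut → -5; maximin = -3.
Column maxima: High → -1, Low → 1; minimax = -1.
-3 ≠ -1, so there is no saddle point; optimal play is mixed.
Let Firm A play Expand with probability p. Expected payoff against High: (-1)p + (-5)(1−p) = 4p − 5; against Low: (-3)p + 1(1−p) = −4p + 1.
Setting these equal: 4p − 5 = −4p + 1 ⇒ 8p = 6 ⇒ p = 3/4, and the value is (4)·(3/4) − 5 = -2.
For Firm B: with q = P(High), equating Expand's and Cut's payoffs gives 2q − 3 = −6q + 1 ⇒ q = 1/2.

1/4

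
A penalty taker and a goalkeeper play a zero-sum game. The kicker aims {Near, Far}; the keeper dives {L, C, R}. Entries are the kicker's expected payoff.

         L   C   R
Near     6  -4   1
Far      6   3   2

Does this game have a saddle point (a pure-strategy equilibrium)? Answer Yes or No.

Yes

Row minima: Near → -4, Far → 2; maximin = 2.
Column maxima: L → 6, C → 3, R → 2; minimax = 2.
maximin = minimax = 2, so a saddle point exists.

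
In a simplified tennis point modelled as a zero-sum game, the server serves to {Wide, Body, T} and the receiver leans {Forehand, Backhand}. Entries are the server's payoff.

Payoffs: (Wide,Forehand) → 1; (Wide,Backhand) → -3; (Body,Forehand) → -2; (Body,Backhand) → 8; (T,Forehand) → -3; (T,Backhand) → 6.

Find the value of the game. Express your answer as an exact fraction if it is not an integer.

Row minima: Wide → -3, Body → -2, T → -3; maximin = -2.
Column maxima: Forehand → 1, Backhand → 8; minimax = 1.
-2 ≠ 1, so there is no saddle point; optimal play is mixed.
T is strictly dominated by Body, so the server never plays it.
On the remaining 2×2 (Wide, Body vs Forehand, Backhand):
Let the server play Wide with probability p. Expected payoff against Forehand: 1p + (-2)(1−p) = 3p − 2; against Backhand: (-3)p + 8(1−p) = −11p + 8.
Setting these equal: 3p − 2 = −11p + 8 ⇒ 14p = 10 ⇒ p = 5/7, and the value is (3)·(5/7) − 2 = 1/7.
For the receiver: with q = P(Forehand), equating Wide's and Body's payoffs gives 4q − 3 = −10q + 8 ⇒ q = 11/14.

1/7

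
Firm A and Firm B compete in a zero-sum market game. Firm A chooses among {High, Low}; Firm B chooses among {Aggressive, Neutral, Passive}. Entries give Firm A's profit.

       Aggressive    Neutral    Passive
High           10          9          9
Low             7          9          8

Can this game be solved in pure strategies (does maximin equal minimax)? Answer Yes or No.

Yes

Row minima: High → 9, Low → 7; maximin = 9.
Column maxima: Aggressive → 10, Neutral → 9, Passive → 9; minimax = 9.
maximin = minimax = 9, so a saddle point exists.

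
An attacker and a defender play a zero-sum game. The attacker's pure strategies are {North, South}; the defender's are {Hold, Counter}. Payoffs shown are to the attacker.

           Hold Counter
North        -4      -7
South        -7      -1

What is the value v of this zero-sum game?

-5

Row minima: North → -7, South → -7; maximin = -7.
Column maxima: Hold → -4, Counter → -1; minimax = -4.
-7 ≠ -4, so there is no saddle point; optimal play is mixed.
Let the attacker play North with probability p. Expected payoff against Hold: (-4)p + (-7)(1−p) = 3p − 7; against Counter: (-7)p + (-1)(1−p) = −6p − 1.
Setting these equal: 3p − 7 = −6p − 1 ⇒ 9p = 6 ⇒ p = 2/3, and the value is (3)·(2/3) − 7 = -5.
For the defender: with q = P(Hold), equating North's and South's payoffs gives 3q − 7 = −6q − 1 ⇒ q = 2/3.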